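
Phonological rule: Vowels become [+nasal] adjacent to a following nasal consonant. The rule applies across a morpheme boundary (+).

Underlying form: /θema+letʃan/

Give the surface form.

[θẽma+letʃãn]

/e/ before nasal /m/ → [ẽ]
/a/ before nasal /n/ → [ã]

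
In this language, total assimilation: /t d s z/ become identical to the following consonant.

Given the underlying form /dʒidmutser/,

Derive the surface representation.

/d/ before /m/ → [m] (total assimilation)
/t/ before /s/ → [s] (total assimilation)

[dʒimmusser]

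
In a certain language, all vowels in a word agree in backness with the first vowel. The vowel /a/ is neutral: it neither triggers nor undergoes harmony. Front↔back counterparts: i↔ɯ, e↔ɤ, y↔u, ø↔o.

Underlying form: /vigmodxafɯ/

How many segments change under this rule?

/o/ harmonizes with /i/ ([-back]) → [ø]
/ɯ/ harmonizes with /i/ ([-back]) → [i]
2 segments change.

2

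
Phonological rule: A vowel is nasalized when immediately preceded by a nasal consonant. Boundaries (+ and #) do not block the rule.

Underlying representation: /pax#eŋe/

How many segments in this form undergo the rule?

1

/e/ after nasal /ŋ/ → [ẽ]
1 segment changes.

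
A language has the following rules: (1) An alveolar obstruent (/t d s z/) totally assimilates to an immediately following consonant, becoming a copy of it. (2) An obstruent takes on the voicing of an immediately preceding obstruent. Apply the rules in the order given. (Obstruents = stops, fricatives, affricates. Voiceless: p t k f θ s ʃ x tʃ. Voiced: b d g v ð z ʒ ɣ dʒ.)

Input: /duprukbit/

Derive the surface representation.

Rule 1: no segment meets the rule's conditions; no change.
After rule 1: duprukbit
Rule 2: /b/ after /k/ (voiceless) → [p]

[duprukpit]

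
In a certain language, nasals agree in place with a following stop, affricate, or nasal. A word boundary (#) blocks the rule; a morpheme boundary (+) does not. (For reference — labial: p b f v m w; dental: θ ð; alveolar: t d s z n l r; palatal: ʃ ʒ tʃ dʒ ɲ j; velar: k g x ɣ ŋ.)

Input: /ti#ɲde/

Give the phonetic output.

[ti#nde]

/ɲ/ before /d/ (alveolar) → [n]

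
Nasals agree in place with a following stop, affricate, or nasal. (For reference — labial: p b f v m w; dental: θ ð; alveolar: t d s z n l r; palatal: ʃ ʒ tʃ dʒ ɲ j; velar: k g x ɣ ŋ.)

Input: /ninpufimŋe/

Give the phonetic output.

[nimpufiŋŋe]

/n/ before /p/ (labial) → [m]
/m/ before /ŋ/ (velar) → [ŋ]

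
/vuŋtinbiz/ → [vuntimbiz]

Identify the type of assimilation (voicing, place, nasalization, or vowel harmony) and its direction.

/ŋ/→[n] /n/→[m].
Each target copies a feature from the following segment, so the direction is regressive.

place assimilation, regressive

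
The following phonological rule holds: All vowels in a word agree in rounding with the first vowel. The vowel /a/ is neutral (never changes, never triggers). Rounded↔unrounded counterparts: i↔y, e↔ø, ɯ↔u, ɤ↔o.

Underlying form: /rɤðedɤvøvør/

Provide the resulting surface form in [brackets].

/ø/ harmonizes with /ɤ/ ([-round]) → [e]
/ø/ harmonizes with /ɤ/ ([-round]) → [e]

[rɤðedɤvever]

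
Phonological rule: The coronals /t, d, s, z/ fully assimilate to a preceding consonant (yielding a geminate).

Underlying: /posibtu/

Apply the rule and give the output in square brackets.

/t/ after /b/ → [b] (total assimilation)

[posibbu]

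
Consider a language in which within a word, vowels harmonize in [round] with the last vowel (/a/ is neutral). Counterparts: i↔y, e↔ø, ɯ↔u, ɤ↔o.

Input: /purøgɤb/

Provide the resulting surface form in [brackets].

/u/ harmonizes with /ɤ/ ([-round]) → [ɯ]
/ø/ harmonizes with /ɤ/ ([-round]) → [e]

[pɯregɤb]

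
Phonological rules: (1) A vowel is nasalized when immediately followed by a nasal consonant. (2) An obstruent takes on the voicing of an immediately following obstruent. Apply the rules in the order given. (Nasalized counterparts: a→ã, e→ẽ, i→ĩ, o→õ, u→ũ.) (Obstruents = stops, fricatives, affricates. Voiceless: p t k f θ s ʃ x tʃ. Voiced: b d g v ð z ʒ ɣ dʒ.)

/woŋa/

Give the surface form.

[wõŋa]

Rule 1: /o/ before nasal /ŋ/ → [õ]
After rule 1: wõŋa
Rule 2: no segment meets the rule's conditions; no change.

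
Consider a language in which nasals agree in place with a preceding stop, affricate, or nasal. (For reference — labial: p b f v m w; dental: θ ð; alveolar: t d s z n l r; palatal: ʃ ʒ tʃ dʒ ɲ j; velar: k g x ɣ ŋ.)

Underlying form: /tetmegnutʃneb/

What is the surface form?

/m/ after /t/ (alveolar) → [n]
/n/ after /g/ (velar) → [ŋ]
/n/ after /tʃ/ (palatal) → [ɲ]

[tetnegŋutʃɲeb]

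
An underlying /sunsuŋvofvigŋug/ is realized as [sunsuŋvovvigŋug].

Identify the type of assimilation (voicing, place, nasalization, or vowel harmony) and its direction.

/f/→[v].
Each target copies a feature from the following segment, so the direction is regressive.

voicing assimilation, regressive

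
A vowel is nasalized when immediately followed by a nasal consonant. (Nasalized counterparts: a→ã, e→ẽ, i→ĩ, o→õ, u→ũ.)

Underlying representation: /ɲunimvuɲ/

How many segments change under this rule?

/u/ before nasal /n/ → [ũ]
/i/ before nasal /m/ → [ĩ]
/u/ before nasal /ɲ/ → [ũ]
3 segments change.

3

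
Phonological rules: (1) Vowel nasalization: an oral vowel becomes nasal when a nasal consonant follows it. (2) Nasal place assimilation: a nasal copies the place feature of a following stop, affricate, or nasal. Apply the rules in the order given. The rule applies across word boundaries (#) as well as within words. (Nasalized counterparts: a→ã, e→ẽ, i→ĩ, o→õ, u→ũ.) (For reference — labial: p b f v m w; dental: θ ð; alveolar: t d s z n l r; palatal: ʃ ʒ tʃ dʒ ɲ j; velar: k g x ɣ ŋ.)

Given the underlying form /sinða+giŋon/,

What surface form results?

Rule 1: /i/ before nasal /n/ → [ĩ]
Rule 1: /i/ before nasal /ŋ/ → [ĩ]
Rule 1: /o/ before nasal /n/ → [õ]
After rule 1: sĩnða+gĩŋõn
Rule 2: no segment meets the rule's conditions; no change.

[sĩnða+gĩŋõn]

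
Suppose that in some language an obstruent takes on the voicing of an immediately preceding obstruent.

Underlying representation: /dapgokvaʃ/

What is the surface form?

[dapkokfaʃ]

/g/ after /p/ (voiceless) → [k]
/v/ after /k/ (voiceless) → [f]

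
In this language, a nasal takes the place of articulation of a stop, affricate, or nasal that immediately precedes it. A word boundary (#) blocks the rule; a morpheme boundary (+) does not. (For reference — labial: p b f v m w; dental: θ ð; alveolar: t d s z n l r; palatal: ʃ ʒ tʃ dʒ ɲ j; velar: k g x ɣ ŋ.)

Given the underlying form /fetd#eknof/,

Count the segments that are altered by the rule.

1

/n/ after /k/ (velar) → [ŋ]
1 segment changes.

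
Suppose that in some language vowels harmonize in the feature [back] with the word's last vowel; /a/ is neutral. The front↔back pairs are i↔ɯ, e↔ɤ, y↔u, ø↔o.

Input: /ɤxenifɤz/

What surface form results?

/e/ harmonizes with /ɤ/ ([+back]) → [ɤ]
/i/ harmonizes with /ɤ/ ([+back]) → [ɯ]

[ɤxɤnɯfɤz]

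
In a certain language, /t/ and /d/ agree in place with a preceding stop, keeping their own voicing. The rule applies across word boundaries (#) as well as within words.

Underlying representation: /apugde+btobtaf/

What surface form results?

[apugge+bpobpaf]

/d/ after /g/ (velar) → [g]
/t/ after /b/ (labial) → [p]
/t/ after /b/ (labial) → [p]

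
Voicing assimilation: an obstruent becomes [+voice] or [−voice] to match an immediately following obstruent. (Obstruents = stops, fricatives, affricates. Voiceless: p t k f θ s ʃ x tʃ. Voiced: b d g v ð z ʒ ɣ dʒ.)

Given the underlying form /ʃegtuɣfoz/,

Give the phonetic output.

[ʃektuxfoz]

/g/ before /t/ (voiceless) → [k]
/ɣ/ before /f/ (voiceless) → [x]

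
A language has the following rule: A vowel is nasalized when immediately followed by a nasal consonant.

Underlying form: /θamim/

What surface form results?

/a/ before nasal /m/ → [ã]
/i/ before nasal /m/ → [ĩ]

[θãmĩm]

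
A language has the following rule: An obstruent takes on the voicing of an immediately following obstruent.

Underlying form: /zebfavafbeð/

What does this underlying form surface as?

[zepfavavbeð]

/b/ before /f/ (voiceless) → [p]
/f/ before /b/ (voiced) → [v]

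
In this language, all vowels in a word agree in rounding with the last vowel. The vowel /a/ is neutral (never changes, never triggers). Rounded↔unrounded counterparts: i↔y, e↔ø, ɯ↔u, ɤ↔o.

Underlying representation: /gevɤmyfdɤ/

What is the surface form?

/y/ harmonizes with /ɤ/ ([-round]) → [i]

[gevɤmifdɤ]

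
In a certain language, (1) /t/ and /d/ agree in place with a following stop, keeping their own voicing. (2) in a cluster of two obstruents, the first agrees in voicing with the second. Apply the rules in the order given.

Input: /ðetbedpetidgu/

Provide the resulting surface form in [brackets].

Rule 1: /t/ before /b/ (labial) → [p]
Rule 1: /d/ before /p/ (labial) → [b]
Rule 1: /d/ before /g/ (velar) → [g]
After rule 1: ðepbebpetiggu
Rule 2: /p/ before /b/ (voiced) → [b]
Rule 2: /b/ before /p/ (voiceless) → [p]

[ðebbeppetiggu]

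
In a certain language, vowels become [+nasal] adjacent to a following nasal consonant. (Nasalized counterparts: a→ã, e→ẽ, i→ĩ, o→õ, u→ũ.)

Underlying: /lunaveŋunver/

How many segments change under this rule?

3

/u/ before nasal /n/ → [ũ]
/e/ before nasal /ŋ/ → [ẽ]
/u/ before nasal /n/ → [ũ]
3 segments change.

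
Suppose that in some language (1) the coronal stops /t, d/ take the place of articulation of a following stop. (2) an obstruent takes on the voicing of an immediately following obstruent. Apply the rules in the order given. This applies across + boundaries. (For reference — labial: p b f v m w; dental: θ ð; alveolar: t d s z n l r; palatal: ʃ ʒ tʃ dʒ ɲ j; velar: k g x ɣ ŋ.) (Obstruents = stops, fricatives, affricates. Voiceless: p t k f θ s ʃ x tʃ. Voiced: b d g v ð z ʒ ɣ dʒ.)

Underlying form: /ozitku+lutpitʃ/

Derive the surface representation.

[ozikku+luppitʃ]

Rule 1: /t/ before /k/ (velar) → [k]
Rule 1: /t/ before /p/ (labial) → [p]
After rule 1: ozikku+luppitʃ
Rule 2: no segment meets the rule's conditions; no change.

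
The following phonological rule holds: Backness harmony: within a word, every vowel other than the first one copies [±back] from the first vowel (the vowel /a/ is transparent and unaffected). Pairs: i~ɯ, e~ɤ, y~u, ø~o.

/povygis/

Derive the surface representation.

/y/ harmonizes with /o/ ([+back]) → [u]
/i/ harmonizes with /o/ ([+back]) → [ɯ]

[povugɯs]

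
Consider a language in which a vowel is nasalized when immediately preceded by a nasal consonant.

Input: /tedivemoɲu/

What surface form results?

/o/ after nasal /m/ → [õ]
/u/ after nasal /ɲ/ → [ũ]

[tedivemõɲũ]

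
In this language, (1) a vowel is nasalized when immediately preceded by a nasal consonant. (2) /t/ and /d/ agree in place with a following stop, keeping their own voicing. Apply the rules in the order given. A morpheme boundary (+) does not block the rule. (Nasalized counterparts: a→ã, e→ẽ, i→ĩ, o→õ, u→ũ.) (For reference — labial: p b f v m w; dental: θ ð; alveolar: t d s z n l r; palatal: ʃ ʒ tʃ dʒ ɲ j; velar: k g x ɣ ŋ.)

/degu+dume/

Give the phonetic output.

[degu+dumẽ]

Rule 1: /e/ after nasal /m/ → [ẽ]
After rule 1: degu+dumẽ
Rule 2: no segment meets the rule's conditions; no change.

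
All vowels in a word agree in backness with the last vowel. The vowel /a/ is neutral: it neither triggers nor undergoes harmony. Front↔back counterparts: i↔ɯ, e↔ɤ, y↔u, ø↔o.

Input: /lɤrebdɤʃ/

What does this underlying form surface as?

/e/ harmonizes with /ɤ/ ([+back]) → [ɤ]

[lɤrɤbdɤʃ]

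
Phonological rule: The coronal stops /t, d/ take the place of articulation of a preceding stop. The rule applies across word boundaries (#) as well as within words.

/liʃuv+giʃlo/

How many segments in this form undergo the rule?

0

No segment meets the rule's conditions.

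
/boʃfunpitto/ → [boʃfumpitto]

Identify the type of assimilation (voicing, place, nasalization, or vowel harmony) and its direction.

place assimilation, regressive

/n/→[m].
Each target copies a feature from the following segment, so the direction is regressive.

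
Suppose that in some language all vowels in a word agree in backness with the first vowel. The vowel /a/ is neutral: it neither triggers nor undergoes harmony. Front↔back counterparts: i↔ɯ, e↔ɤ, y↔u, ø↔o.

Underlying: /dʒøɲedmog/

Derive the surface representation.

[dʒøɲedmøg]

/o/ harmonizes with /ø/ ([-back]) → [ø]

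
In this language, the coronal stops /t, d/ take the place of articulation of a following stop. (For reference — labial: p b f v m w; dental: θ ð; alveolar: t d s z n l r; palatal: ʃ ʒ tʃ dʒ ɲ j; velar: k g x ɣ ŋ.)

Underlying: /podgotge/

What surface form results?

/d/ before /g/ (velar) → [g]
/t/ before /g/ (velar) → [k]

[poggokge]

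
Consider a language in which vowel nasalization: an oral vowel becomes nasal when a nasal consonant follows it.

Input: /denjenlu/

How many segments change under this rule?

/e/ before nasal /n/ → [ẽ]
/e/ before nasal /n/ → [ẽ]
2 segments change.

2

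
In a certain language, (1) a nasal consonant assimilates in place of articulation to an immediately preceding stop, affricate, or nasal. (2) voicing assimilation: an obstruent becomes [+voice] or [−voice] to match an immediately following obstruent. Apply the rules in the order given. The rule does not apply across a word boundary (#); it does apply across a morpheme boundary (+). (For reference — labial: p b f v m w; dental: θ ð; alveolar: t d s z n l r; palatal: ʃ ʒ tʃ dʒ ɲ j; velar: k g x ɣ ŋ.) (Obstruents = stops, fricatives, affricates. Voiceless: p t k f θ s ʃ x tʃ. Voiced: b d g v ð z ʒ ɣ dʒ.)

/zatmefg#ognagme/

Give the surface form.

[zatnevg#ogŋagŋe]

Rule 1: /m/ after /t/ (alveolar) → [n]
Rule 1: /n/ after /g/ (velar) → [ŋ]
Rule 1: /m/ after /g/ (velar) → [ŋ]
After rule 1: zatnefg#ogŋagŋe
Rule 2: /f/ before /g/ (voiced) → [v]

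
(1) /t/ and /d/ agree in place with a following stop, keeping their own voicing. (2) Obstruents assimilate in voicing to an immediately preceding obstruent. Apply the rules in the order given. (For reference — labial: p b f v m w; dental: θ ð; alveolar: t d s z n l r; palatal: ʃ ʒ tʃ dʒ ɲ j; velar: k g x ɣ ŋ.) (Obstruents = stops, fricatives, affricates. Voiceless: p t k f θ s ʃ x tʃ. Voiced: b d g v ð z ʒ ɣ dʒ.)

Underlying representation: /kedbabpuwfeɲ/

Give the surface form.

[kebbabbuwfeɲ]

Rule 1: /d/ before /b/ (labial) → [b]
After rule 1: kebbabpuwfeɲ
Rule 2: /p/ after /b/ (voiced) → [b]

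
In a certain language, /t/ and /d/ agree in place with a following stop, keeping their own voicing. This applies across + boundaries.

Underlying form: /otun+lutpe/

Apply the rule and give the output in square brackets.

[otun+luppe]

/t/ before /p/ (labial) → [p]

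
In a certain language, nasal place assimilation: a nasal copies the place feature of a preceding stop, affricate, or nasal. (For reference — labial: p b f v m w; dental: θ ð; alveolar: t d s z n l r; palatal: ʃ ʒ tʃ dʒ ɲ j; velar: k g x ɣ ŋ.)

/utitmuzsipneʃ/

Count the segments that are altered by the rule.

2

/m/ after /t/ (alveolar) → [n]
/n/ after /p/ (labial) → [m]
2 segments change.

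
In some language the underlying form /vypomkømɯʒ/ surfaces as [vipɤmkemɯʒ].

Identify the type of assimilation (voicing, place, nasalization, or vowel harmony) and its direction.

/y/→[i] /o/→[ɤ] /ø/→[e].
Vowels agree with the last vowel, so the harmony is regressive.

vowel harmony, regressive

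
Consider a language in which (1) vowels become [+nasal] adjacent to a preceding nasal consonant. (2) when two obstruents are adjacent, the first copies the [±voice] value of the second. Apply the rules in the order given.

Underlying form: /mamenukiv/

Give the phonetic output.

[mãmẽnũkiv]

Rule 1: /a/ after nasal /m/ → [ã]
Rule 1: /e/ after nasal /m/ → [ẽ]
Rule 1: /u/ after nasal /n/ → [ũ]
After rule 1: mãmẽnũkiv
Rule 2: no segment meets the rule's conditions; no change.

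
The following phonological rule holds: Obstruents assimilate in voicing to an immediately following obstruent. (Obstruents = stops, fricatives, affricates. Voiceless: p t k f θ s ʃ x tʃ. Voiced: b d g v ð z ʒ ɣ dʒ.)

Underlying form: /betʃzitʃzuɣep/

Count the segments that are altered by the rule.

2

/tʃ/ before /z/ (voiced) → [dʒ]
/tʃ/ before /z/ (voiced) → [dʒ]
2 segments change.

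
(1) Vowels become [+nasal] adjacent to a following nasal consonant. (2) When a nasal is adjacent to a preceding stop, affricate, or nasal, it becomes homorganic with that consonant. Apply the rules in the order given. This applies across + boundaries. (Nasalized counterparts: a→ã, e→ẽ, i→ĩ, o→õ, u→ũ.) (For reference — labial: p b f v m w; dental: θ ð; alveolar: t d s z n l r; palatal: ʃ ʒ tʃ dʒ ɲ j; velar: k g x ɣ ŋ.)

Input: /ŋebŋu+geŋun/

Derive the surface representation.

Rule 1: /e/ before nasal /ŋ/ → [ẽ]
Rule 1: /u/ before nasal /n/ → [ũ]
After rule 1: ŋebŋu+gẽŋũn
Rule 2: /ŋ/ after /b/ (labial) → [m]

[ŋebmu+gẽŋũn]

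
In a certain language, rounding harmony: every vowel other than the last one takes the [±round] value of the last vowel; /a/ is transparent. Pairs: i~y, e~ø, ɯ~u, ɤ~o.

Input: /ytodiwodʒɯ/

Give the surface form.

[itɤdiwɤdʒɯ]

/y/ harmonizes with /ɯ/ ([-round]) → [i]
/o/ harmonizes with /ɯ/ ([-round]) → [ɤ]
/o/ harmonizes with /ɯ/ ([-round]) → [ɤ]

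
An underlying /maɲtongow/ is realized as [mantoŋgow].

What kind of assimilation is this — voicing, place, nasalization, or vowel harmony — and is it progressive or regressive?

place assimilation, regressive

/ɲ/→[n] /n/→[ŋ].
Each target copies a feature from the following segment, so the direction is regressive.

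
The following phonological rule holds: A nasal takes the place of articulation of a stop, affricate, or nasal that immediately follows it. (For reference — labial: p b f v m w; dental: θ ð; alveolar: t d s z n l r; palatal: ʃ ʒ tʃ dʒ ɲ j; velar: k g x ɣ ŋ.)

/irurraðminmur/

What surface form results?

/n/ before /m/ (labial) → [m]

[irurraðmimmur]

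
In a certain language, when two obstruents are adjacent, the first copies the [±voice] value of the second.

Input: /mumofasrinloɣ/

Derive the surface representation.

no segment meets the rule's conditions; no change.

[mumofasrinloɣ]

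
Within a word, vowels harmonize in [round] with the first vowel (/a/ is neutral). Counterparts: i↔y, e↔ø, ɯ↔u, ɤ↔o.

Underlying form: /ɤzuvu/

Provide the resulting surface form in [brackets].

[ɤzɯvɯ]

/u/ harmonizes with /ɤ/ ([-round]) → [ɯ]
/u/ harmonizes with /ɤ/ ([-round]) → [ɯ]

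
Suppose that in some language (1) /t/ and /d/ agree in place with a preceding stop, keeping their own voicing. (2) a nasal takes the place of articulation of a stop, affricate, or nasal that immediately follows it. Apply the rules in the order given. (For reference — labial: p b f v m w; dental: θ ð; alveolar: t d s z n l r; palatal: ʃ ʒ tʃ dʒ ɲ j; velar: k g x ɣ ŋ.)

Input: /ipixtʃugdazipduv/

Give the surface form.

Rule 1: /d/ after /g/ (velar) → [g]
Rule 1: /d/ after /p/ (labial) → [b]
After rule 1: ipixtʃuggazipbuv
Rule 2: no segment meets the rule's conditions; no change.

[ipixtʃuggazipbuv]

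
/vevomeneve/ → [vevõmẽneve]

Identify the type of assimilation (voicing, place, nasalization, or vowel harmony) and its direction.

/o/→[õ] /e/→[ẽ].
Each target copies a feature from the following segment, so the direction is regressive.

nasalization, regressive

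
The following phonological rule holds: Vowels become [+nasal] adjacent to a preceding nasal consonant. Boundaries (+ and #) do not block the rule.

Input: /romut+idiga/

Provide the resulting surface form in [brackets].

[romũt+idiga]

/u/ after nasal /m/ → [ũ]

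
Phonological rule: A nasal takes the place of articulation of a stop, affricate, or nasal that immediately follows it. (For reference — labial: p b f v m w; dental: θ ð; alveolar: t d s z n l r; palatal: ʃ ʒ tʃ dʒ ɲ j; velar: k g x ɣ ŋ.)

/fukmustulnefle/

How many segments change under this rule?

No segment meets the rule's conditions.

0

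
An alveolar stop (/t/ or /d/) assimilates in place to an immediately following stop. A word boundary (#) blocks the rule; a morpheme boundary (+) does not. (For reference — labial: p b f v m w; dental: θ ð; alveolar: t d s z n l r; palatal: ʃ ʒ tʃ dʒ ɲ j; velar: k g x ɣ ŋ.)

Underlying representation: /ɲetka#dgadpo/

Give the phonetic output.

[ɲekka#ggabpo]

/t/ before /k/ (velar) → [k]
/d/ before /g/ (velar) → [g]
/d/ before /p/ (labial) → [b]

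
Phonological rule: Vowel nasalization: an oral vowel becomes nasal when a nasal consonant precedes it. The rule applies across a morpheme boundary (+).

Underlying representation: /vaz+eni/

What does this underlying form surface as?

/i/ after nasal /n/ → [ĩ]

[vaz+enĩ]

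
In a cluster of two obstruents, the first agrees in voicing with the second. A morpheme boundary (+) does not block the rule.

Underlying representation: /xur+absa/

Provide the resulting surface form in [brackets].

[xur+apsa]

/b/ before /s/ (voiceless) → [p]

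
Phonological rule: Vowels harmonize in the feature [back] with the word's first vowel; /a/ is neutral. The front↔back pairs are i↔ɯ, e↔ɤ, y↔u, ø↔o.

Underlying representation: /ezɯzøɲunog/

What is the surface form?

/ɯ/ harmonizes with /e/ ([-back]) → [i]
/u/ harmonizes with /e/ ([-back]) → [y]
/o/ harmonizes with /e/ ([-back]) → [ø]

[ezizøɲynøg]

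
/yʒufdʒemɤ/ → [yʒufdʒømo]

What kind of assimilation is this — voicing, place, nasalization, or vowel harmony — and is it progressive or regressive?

/e/→[ø] /ɤ/→[o].
Vowels agree with the first vowel, so the harmony is progressive.

vowel harmony, progressive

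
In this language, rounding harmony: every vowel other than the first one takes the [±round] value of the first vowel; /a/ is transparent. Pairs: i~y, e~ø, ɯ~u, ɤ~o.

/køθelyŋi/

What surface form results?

[køθølyŋy]

/e/ harmonizes with /ø/ ([+round]) → [ø]
/i/ harmonizes with /ø/ ([+round]) → [y]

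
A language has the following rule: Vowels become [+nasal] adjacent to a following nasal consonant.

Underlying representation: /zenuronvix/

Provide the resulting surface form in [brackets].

/e/ before nasal /n/ → [ẽ]
/o/ before nasal /n/ → [õ]

[zẽnurõnvix]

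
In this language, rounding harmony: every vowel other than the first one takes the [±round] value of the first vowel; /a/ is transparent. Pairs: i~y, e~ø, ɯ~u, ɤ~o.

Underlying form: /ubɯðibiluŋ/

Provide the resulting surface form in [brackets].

/ɯ/ harmonizes with /u/ ([+round]) → [u]
/i/ harmonizes with /u/ ([+round]) → [y]
/i/ harmonizes with /u/ ([+round]) → [y]

[ubuðybyluŋ]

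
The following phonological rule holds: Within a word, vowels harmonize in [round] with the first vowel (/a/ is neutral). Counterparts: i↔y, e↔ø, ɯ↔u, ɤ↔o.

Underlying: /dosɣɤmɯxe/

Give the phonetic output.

[dosɣomuxø]

/ɤ/ harmonizes with /o/ ([+round]) → [o]
/ɯ/ harmonizes with /o/ ([+round]) → [u]
/e/ harmonizes with /o/ ([+round]) → [ø]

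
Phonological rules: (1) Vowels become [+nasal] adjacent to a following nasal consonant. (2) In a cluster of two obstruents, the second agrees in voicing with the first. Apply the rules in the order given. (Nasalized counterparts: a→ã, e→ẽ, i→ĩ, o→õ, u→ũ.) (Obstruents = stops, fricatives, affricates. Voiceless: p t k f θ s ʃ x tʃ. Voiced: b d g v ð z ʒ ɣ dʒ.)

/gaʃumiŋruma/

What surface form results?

Rule 1: /u/ before nasal /m/ → [ũ]
Rule 1: /i/ before nasal /ŋ/ → [ĩ]
Rule 1: /u/ before nasal /m/ → [ũ]
After rule 1: gaʃũmĩŋrũma
Rule 2: no segment meets the rule's conditions; no change.

[gaʃũmĩŋrũma]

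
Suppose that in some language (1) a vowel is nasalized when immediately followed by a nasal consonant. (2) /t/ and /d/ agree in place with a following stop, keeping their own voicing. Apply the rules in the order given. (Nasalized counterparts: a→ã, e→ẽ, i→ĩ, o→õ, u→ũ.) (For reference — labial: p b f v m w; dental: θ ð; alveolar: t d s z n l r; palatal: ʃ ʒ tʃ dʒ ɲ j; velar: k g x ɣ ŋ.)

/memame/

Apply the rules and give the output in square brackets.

Rule 1: /e/ before nasal /m/ → [ẽ]
Rule 1: /a/ before nasal /m/ → [ã]
After rule 1: mẽmãme
Rule 2: no segment meets the rule's conditions; no change.

[mẽmãme]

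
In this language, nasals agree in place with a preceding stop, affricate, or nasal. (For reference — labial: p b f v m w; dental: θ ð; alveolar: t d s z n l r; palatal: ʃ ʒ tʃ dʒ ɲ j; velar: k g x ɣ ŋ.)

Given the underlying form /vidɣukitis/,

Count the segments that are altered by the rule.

0

No segment meets the rule's conditions.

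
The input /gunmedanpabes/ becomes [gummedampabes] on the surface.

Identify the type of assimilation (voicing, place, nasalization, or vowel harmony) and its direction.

place assimilation, regressive

/n/→[m] /n/→[m].
Each target copies a feature from the following segment, so the direction is regressive.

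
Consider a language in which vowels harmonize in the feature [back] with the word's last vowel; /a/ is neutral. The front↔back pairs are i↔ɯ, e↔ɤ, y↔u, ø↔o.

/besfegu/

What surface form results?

/e/ harmonizes with /u/ ([+back]) → [ɤ]
/e/ harmonizes with /u/ ([+back]) → [ɤ]

[bɤsfɤgu]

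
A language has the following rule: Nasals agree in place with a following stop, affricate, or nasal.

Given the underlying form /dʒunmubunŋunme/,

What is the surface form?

[dʒummubuŋŋumme]

/n/ before /m/ (labial) → [m]
/n/ before /ŋ/ (velar) → [ŋ]
/n/ before /m/ (labial) → [m]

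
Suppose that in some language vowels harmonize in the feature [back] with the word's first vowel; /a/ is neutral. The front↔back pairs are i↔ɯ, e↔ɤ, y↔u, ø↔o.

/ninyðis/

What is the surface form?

[ninyðis]

no segment meets the rule's conditions; no change.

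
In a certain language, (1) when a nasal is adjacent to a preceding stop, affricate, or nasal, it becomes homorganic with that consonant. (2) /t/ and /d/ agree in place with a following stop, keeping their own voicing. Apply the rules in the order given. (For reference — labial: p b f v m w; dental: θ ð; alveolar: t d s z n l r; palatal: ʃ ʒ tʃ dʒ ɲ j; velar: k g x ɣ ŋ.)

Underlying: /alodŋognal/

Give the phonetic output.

Rule 1: /ŋ/ after /d/ (alveolar) → [n]
Rule 1: /n/ after /g/ (velar) → [ŋ]
After rule 1: alodnogŋal
Rule 2: no segment meets the rule's conditions; no change.

[alodnogŋal]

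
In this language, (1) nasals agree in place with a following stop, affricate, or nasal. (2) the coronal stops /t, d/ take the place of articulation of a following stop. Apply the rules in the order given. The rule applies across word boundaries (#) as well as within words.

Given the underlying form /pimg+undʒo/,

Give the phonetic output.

Rule 1: /m/ before /g/ (velar) → [ŋ]
Rule 1: /n/ before /dʒ/ (palatal) → [ɲ]
After rule 1: piŋg+uɲdʒo
Rule 2: no segment meets the rule's conditions; no change.

[piŋg+uɲdʒo]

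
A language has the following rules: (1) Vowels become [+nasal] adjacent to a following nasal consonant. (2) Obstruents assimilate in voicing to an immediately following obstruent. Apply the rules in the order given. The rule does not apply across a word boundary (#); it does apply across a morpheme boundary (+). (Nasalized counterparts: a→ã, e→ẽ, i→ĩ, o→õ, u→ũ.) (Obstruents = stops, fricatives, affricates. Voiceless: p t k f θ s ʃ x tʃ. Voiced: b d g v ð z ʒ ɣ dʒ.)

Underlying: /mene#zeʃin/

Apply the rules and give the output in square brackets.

[mẽne#zeʃĩn]

Rule 1: /e/ before nasal /n/ → [ẽ]
Rule 1: /i/ before nasal /n/ → [ĩ]
After rule 1: mẽne#zeʃĩn
Rule 2: no segment meets the rule's conditions; no change.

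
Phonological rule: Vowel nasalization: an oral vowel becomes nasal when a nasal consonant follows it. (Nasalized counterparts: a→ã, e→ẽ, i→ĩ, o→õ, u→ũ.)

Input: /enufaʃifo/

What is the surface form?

/e/ before nasal /n/ → [ẽ]

[ẽnufaʃifo]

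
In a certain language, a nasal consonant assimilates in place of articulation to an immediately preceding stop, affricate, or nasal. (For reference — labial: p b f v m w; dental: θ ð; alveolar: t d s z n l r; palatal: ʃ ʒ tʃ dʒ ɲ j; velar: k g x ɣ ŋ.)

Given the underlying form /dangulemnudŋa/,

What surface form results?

[dangulemmudna]

/n/ after /m/ (labial) → [m]
/ŋ/ after /d/ (alveolar) → [n]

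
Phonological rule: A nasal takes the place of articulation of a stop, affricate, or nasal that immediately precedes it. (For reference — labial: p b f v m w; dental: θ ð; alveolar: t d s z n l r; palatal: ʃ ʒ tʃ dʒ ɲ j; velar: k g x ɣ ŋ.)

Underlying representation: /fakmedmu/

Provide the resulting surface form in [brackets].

[fakŋednu]

/m/ after /k/ (velar) → [ŋ]
/m/ after /d/ (alveolar) → [n]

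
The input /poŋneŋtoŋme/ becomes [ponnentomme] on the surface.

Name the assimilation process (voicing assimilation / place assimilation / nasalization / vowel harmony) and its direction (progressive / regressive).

place assimilation, regressive

/ŋ/→[n] /ŋ/→[n] /ŋ/→[m].
Each target copies a feature from the following segment, so the direction is regressive.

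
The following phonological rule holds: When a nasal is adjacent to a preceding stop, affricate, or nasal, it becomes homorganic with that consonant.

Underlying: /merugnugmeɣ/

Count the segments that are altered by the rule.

2

/n/ after /g/ (velar) → [ŋ]
/m/ after /g/ (velar) → [ŋ]
2 segments change.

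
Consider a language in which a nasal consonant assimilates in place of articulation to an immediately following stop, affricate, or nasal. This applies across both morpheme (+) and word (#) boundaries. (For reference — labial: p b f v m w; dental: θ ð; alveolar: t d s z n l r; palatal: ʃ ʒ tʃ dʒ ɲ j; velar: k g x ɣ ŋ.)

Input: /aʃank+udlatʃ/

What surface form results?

[aʃaŋk+udlatʃ]

/n/ before /k/ (velar) → [ŋ]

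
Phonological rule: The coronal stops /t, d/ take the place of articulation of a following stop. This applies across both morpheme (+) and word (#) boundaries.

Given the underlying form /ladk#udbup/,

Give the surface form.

/d/ before /k/ (velar) → [g]
/d/ before /b/ (labial) → [b]

[lagk#ubbup]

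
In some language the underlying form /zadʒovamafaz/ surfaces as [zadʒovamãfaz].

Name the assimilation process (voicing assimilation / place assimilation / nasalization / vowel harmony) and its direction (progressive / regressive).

nasalization, progressive

/a/→[ã].
Each target copies a feature from the preceding segment, so the direction is progressive.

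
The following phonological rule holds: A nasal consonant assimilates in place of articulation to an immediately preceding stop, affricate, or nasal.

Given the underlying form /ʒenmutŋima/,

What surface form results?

[ʒennutnima]

/m/ after /n/ (alveolar) → [n]
/ŋ/ after /t/ (alveolar) → [n]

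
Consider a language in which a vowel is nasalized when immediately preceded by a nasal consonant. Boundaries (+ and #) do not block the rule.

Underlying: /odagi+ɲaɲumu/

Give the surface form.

[odagi+ɲãɲũmũ]

/a/ after nasal /ɲ/ → [ã]
/u/ after nasal /ɲ/ → [ũ]
/u/ after nasal /m/ → [ũ]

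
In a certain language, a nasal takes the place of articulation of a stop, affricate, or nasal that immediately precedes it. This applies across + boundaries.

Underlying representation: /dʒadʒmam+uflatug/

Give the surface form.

/m/ after /dʒ/ (palatal) → [ɲ]

[dʒadʒɲam+uflatug]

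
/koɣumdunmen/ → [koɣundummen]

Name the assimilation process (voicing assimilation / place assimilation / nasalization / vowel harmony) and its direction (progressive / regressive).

place assimilation, regressive

/m/→[n] /n/→[m].
Each target copies a feature from the following segment, so the direction is regressive.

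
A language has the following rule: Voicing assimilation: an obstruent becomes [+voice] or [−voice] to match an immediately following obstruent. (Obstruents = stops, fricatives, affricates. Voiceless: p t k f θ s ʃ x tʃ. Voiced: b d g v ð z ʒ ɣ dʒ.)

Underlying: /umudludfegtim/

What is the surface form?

/d/ before /f/ (voiceless) → [t]
/g/ before /t/ (voiceless) → [k]

[umudlutfektim]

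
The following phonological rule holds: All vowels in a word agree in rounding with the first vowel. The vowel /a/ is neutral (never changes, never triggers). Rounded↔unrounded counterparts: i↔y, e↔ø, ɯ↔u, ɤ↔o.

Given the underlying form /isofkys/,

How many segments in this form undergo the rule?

2

/o/ harmonizes with /i/ ([-round]) → [ɤ]
/y/ harmonizes with /i/ ([-round]) → [i]
2 segments change.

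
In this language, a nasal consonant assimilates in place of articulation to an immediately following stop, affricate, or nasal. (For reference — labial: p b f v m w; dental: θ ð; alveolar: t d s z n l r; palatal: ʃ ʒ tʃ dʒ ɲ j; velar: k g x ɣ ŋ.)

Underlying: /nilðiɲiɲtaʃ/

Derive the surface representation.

[nilðiɲintaʃ]

/ɲ/ before /t/ (alveolar) → [n]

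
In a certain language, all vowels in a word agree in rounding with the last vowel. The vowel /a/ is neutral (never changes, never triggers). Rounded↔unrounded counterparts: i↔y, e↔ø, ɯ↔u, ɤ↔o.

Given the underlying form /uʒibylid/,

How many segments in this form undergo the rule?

/u/ harmonizes with /i/ ([-round]) → [ɯ]
/y/ harmonizes with /i/ ([-round]) → [i]
2 segments change.

2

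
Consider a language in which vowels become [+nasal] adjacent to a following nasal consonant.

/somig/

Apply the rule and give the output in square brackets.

[sõmig]

/o/ before nasal /m/ → [õ]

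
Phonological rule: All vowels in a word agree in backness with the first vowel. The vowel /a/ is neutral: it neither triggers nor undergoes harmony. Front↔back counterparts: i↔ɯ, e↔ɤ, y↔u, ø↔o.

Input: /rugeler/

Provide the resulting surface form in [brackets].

/e/ harmonizes with /u/ ([+back]) → [ɤ]
/e/ harmonizes with /u/ ([+back]) → [ɤ]

[rugɤlɤr]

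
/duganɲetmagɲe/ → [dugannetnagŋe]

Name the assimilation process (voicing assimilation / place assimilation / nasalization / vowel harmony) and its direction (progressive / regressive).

place assimilation, progressive

/ɲ/→[n] /m/→[n] /ɲ/→[ŋ].
Each target copies a feature from the preceding segment, so the direction is progressive.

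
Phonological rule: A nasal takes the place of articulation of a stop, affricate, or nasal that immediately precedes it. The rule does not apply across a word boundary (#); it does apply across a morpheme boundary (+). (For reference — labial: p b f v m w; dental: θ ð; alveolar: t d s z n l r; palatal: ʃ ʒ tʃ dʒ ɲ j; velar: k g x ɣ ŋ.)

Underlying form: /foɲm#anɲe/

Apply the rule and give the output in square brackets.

/m/ after /ɲ/ (palatal) → [ɲ]
/ɲ/ after /n/ (alveolar) → [n]

[foɲɲ#anne]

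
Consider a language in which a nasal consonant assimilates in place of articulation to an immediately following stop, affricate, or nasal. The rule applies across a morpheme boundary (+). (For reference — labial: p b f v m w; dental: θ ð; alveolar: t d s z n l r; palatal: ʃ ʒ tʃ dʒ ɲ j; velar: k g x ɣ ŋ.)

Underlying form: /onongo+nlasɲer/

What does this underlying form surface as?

[onoŋgo+nlasɲer]

/n/ before /g/ (velar) → [ŋ]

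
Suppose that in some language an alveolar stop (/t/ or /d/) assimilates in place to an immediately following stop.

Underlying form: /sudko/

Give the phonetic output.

[sugko]

/d/ before /k/ (velar) → [g]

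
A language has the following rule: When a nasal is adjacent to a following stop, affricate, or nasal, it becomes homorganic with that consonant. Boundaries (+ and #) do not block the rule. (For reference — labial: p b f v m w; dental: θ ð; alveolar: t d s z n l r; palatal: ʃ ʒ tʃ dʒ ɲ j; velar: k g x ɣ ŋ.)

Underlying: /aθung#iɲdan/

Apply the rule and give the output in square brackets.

[aθuŋg#indan]

/n/ before /g/ (velar) → [ŋ]
/ɲ/ before /d/ (alveolar) → [n]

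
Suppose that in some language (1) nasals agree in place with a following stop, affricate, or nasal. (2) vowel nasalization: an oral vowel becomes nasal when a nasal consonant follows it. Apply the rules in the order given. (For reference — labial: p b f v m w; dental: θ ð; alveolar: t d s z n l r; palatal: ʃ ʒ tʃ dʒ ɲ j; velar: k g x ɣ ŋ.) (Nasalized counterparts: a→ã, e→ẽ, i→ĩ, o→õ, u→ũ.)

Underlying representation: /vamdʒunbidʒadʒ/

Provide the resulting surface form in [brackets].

[vãɲdʒũmbidʒadʒ]

Rule 1: /m/ before /dʒ/ (palatal) → [ɲ]
Rule 1: /n/ before /b/ (labial) → [m]
After rule 1: vaɲdʒumbidʒadʒ
Rule 2: /a/ before nasal /ɲ/ → [ã]
Rule 2: /u/ before nasal /m/ → [ũ]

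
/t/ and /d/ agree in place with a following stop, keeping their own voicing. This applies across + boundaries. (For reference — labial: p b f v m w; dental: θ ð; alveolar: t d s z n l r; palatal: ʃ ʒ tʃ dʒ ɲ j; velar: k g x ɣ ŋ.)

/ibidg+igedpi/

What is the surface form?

/d/ before /g/ (velar) → [g]
/d/ before /p/ (labial) → [b]

[ibigg+igebpi]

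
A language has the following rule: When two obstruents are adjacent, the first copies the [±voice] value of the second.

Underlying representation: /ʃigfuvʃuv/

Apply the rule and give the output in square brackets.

[ʃikfufʃuv]

/g/ before /f/ (voiceless) → [k]
/v/ before /ʃ/ (voiceless) → [f]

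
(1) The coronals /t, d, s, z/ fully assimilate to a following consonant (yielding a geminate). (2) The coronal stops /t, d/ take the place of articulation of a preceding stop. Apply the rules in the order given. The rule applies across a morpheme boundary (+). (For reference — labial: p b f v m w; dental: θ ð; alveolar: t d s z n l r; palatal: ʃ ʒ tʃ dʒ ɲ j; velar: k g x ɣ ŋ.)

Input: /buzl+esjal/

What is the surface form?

[bull+ejjal]

Rule 1: /z/ before /l/ → [l] (total assimilation)
Rule 1: /s/ before /j/ → [j] (total assimilation)
After rule 1: bull+ejjal
Rule 2: no segment meets the rule's conditions; no change.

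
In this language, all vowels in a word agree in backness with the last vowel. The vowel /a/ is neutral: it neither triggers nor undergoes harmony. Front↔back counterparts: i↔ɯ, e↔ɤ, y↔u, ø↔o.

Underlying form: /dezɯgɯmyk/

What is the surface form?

/ɯ/ harmonizes with /y/ ([-back]) → [i]
/ɯ/ harmonizes with /y/ ([-back]) → [i]

[dezigimyk]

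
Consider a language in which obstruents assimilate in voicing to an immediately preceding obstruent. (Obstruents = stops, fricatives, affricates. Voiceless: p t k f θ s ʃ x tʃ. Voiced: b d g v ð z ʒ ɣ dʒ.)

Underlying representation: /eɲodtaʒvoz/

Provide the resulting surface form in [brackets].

/t/ after /d/ (voiced) → [d]

[eɲoddaʒvoz]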